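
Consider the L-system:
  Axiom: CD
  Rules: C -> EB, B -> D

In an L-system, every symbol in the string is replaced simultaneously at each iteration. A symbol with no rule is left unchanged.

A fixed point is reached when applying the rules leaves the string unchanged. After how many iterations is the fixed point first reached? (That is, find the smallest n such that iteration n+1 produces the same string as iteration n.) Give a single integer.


Step 0: CD
Step 1: EBD
Step 2: EDD
Step 3: EDD  (unchanged — fixed point at step 2)

Answer: 2


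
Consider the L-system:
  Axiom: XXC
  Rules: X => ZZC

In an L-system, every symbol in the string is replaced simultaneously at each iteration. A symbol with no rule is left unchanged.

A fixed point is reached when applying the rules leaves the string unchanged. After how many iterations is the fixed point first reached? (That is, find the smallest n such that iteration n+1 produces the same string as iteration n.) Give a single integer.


Step 0: XXC
Step 1: ZZCZZCC
Step 2: ZZCZZCC  (unchanged — fixed point at step 1)

Answer: 1


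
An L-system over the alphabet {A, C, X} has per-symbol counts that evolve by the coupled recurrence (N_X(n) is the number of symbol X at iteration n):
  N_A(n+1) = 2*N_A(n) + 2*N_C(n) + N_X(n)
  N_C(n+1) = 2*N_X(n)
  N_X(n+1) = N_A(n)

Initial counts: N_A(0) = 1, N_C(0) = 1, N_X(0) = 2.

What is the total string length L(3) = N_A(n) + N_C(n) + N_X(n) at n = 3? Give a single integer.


Answer: 85

Derivation:
Step 0: N_A=1, N_C=1, N_X=2, L=4
Step 1: N_A=6, N_C=4, N_X=1, L=11
Step 2: N_A=21, N_C=2, N_X=6, L=29
Step 3: N_A=52, N_C=12, N_X=21, L=85


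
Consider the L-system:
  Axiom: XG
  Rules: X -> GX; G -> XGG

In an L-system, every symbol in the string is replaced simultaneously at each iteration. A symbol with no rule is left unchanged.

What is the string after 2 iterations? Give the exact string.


Answer: XGGGXGXXGGXGG

Derivation:
Step 0: XG
Step 1: GXXGG
Step 2: XGGGXGXXGGXGG


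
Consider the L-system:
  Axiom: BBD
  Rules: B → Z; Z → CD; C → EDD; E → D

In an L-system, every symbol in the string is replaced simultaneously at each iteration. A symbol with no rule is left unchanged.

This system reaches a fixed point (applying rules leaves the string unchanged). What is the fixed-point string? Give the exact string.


Answer: DDDDDDDDD

Derivation:
Step 0: BBD
Step 1: ZZD
Step 2: CDCDD
Step 3: EDDDEDDDD
Step 4: DDDDDDDDD
Step 5: DDDDDDDDD  (unchanged — fixed point at step 4)


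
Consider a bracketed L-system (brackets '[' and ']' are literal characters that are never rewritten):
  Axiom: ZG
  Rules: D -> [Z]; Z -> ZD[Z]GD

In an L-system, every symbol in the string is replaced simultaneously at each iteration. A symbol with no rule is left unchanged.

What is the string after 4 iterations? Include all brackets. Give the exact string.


Answer: ZD[Z]GD[Z][ZD[Z]GD]G[Z][ZD[Z]GD][ZD[Z]GD[Z][ZD[Z]GD]G[Z]]G[ZD[Z]GD][ZD[Z]GD[Z][ZD[Z]GD]G[Z]][ZD[Z]GD[Z][ZD[Z]GD]G[Z][ZD[Z]GD][ZD[Z]GD[Z][ZD[Z]GD]G[Z]]G[ZD[Z]GD]]G[ZD[Z]GD[Z][ZD[Z]GD]G[Z]]G

Derivation:
Step 0: ZG
Step 1: ZD[Z]GDG
Step 2: ZD[Z]GD[Z][ZD[Z]GD]G[Z]G
Step 3: ZD[Z]GD[Z][ZD[Z]GD]G[Z][ZD[Z]GD][ZD[Z]GD[Z][ZD[Z]GD]G[Z]]G[ZD[Z]GD]G
Step 4: ZD[Z]GD[Z][ZD[Z]GD]G[Z][ZD[Z]GD][ZD[Z]GD[Z][ZD[Z]GD]G[Z]]G[ZD[Z]GD][ZD[Z]GD[Z][ZD[Z]GD]G[Z]][ZD[Z]GD[Z][ZD[Z]GD]G[Z][ZD[Z]GD][ZD[Z]GD[Z][ZD[Z]GD]G[Z]]G[ZD[Z]GD]]G[ZD[Z]GD[Z][ZD[Z]GD]G[Z]]G


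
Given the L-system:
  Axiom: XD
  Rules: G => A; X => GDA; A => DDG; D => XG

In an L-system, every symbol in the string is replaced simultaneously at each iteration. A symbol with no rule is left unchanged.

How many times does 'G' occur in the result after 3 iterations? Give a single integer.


Step 0: XD  (0 'G')
Step 1: GDAXG  (2 'G')
Step 2: AXGDDGGDAA  (3 'G')
Step 3: DDGGDAAXGXGAAXGDDGDDG  (7 'G')

Answer: 7


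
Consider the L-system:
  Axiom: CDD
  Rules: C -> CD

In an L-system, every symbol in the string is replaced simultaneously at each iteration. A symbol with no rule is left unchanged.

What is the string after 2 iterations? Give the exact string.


Answer: CDDDD

Derivation:
Step 0: CDD
Step 1: CDDD
Step 2: CDDDD


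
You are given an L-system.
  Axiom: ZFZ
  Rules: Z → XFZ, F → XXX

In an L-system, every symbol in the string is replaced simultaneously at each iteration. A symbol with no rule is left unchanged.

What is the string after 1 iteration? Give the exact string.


Answer: XFZXXXXFZ

Derivation:
Step 0: ZFZ
Step 1: XFZXXXXFZ


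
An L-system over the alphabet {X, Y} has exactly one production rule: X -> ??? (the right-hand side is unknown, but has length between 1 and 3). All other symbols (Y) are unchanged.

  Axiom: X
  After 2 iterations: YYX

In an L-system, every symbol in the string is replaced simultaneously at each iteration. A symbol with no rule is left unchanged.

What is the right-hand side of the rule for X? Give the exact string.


Answer: YX

Derivation:
Trying X -> YX:
  Step 0: X
  Step 1: YX
  Step 2: YYX
Matches the given result.


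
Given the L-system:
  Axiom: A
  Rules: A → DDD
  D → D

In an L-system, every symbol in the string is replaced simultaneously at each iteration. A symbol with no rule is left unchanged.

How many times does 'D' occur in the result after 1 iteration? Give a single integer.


Step 0: A  (0 'D')
Step 1: DDD  (3 'D')

Answer: 3


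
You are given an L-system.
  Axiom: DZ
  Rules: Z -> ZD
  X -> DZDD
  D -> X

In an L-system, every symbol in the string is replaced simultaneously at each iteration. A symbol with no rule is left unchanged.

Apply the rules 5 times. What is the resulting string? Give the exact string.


Answer: XZDXXZDXDZDDXZDXXXZDXXZDXDZDDXZDXXDZDDZDXDZDDDZDD

Derivation:
Step 0: DZ
Step 1: XZD
Step 2: DZDDZDX
Step 3: XZDXXZDXDZDD
Step 4: DZDDZDXDZDDDZDDZDXDZDDXZDXX
Step 5: XZDXXZDXDZDDXZDXXXZDXXZDXDZDDXZDXXDZDDZDXDZDDDZDD


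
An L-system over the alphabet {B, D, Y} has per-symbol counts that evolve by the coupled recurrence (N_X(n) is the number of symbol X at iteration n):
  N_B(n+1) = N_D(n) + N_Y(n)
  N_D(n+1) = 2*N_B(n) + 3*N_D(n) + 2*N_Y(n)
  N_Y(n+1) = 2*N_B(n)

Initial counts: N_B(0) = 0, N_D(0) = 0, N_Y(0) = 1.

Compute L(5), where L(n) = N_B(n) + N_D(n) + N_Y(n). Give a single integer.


Step 0: N_B=0, N_D=0, N_Y=1, L=1
Step 1: N_B=1, N_D=2, N_Y=0, L=3
Step 2: N_B=2, N_D=8, N_Y=2, L=12
Step 3: N_B=10, N_D=32, N_Y=4, L=46
Step 4: N_B=36, N_D=124, N_Y=20, L=180
Step 5: N_B=144, N_D=484, N_Y=72, L=700

Answer: 700


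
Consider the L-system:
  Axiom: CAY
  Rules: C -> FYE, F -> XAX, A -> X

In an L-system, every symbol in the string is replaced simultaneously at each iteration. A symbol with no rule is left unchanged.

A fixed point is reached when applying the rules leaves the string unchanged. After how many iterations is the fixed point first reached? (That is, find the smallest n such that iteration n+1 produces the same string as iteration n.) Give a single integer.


Answer: 3

Derivation:
Step 0: CAY
Step 1: FYEXY
Step 2: XAXYEXY
Step 3: XXXYEXY
Step 4: XXXYEXY  (unchanged — fixed point at step 3)


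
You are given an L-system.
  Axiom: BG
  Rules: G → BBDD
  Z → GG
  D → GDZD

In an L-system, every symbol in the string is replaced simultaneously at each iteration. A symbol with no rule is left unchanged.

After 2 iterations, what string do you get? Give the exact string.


Step 0: BG
Step 1: BBBDD
Step 2: BBBGDZDGDZD

Answer: BBBGDZDGDZD


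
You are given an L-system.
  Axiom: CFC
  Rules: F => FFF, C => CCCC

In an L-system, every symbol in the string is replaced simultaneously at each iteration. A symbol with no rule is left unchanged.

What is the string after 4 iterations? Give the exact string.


Answer: CCCCCCCCCCCCCCCCCCCCCCCCCCCCCCCCCCCCCCCCCCCCCCCCCCCCCCCCCCCCCCCCCCCCCCCCCCCCCCCCCCCCCCCCCCCCCCCCCCCCCCCCCCCCCCCCCCCCCCCCCCCCCCCCCCCCCCCCCCCCCCCCCCCCCCCCCCCCCCCCCCCCCCCCCCCCCCCCCCCCCCCCCCCCCCCCCCCCCCCCCCCCCCCCCCCCCCCCCCCCCCCCCCCCCCCCCCCCCCCCCCCCCCCCCCCCCCCCFFFFFFFFFFFFFFFFFFFFFFFFFFFFFFFFFFFFFFFFFFFFFFFFFFFFFFFFFFFFFFFFFFFFFFFFFFFFFFFFFCCCCCCCCCCCCCCCCCCCCCCCCCCCCCCCCCCCCCCCCCCCCCCCCCCCCCCCCCCCCCCCCCCCCCCCCCCCCCCCCCCCCCCCCCCCCCCCCCCCCCCCCCCCCCCCCCCCCCCCCCCCCCCCCCCCCCCCCCCCCCCCCCCCCCCCCCCCCCCCCCCCCCCCCCCCCCCCCCCCCCCCCCCCCCCCCCCCCCCCCCCCCCCCCCCCCCCCCCCCCCCCCCCCCCCCCCCCCCCCCCCCCCCCCCCCCCCCC

Derivation:
Step 0: CFC
Step 1: CCCCFFFCCCC
Step 2: CCCCCCCCCCCCCCCCFFFFFFFFFCCCCCCCCCCCCCCCC
Step 3: CCCCCCCCCCCCCCCCCCCCCCCCCCCCCCCCCCCCCCCCCCCCCCCCCCCCCCCCCCCCCCCCFFFFFFFFFFFFFFFFFFFFFFFFFFFCCCCCCCCCCCCCCCCCCCCCCCCCCCCCCCCCCCCCCCCCCCCCCCCCCCCCCCCCCCCCCCC
Step 4: CCCCCCCCCCCCCCCCCCCCCCCCCCCCCCCCCCCCCCCCCCCCCCCCCCCCCCCCCCCCCCCCCCCCCCCCCCCCCCCCCCCCCCCCCCCCCCCCCCCCCCCCCCCCCCCCCCCCCCCCCCCCCCCCCCCCCCCCCCCCCCCCCCCCCCCCCCCCCCCCCCCCCCCCCCCCCCCCCCCCCCCCCCCCCCCCCCCCCCCCCCCCCCCCCCCCCCCCCCCCCCCCCCCCCCCCCCCCCCCCCCCCCCCCCCCCCCCCFFFFFFFFFFFFFFFFFFFFFFFFFFFFFFFFFFFFFFFFFFFFFFFFFFFFFFFFFFFFFFFFFFFFFFFFFFFFFFFFFCCCCCCCCCCCCCCCCCCCCCCCCCCCCCCCCCCCCCCCCCCCCCCCCCCCCCCCCCCCCCCCCCCCCCCCCCCCCCCCCCCCCCCCCCCCCCCCCCCCCCCCCCCCCCCCCCCCCCCCCCCCCCCCCCCCCCCCCCCCCCCCCCCCCCCCCCCCCCCCCCCCCCCCCCCCCCCCCCCCCCCCCCCCCCCCCCCCCCCCCCCCCCCCCCCCCCCCCCCCCCCCCCCCCCCCCCCCCCCCCCCCCCCCCCCCCCCCC


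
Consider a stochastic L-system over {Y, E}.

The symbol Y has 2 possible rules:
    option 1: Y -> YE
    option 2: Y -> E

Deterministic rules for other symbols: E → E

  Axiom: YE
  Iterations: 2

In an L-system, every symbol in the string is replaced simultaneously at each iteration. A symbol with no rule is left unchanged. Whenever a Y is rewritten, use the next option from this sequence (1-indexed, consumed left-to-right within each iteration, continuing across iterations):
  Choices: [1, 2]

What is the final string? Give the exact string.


Step 0: YE
Step 1: YEE  (used choices [1])
Step 2: EEE  (used choices [2])

Answer: EEE


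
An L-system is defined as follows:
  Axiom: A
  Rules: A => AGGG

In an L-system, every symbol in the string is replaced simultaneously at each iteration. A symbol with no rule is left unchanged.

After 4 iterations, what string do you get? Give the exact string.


Answer: AGGGGGGGGGGGG

Derivation:
Step 0: A
Step 1: AGGG
Step 2: AGGGGGG
Step 3: AGGGGGGGGG
Step 4: AGGGGGGGGGGGG


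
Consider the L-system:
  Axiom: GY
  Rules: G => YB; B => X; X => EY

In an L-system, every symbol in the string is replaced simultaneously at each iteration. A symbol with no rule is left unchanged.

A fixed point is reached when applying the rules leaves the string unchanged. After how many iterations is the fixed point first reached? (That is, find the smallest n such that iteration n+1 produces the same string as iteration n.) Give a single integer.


Step 0: GY
Step 1: YBY
Step 2: YXY
Step 3: YEYY
Step 4: YEYY  (unchanged — fixed point at step 3)

Answer: 3


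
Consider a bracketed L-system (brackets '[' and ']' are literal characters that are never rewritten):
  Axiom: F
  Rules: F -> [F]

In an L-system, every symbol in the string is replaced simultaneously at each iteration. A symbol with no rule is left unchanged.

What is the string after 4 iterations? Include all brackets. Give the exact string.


Step 0: F
Step 1: [F]
Step 2: [[F]]
Step 3: [[[F]]]
Step 4: [[[[F]]]]

Answer: [[[[F]]]]


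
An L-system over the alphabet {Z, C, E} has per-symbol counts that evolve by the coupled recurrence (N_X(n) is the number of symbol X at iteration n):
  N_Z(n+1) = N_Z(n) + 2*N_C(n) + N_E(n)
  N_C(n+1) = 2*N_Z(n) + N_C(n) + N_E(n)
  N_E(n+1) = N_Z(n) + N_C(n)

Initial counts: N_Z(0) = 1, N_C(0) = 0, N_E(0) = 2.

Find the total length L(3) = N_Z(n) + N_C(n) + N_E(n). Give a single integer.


Answer: 106

Derivation:
Step 0: N_Z=1, N_C=0, N_E=2, L=3
Step 1: N_Z=3, N_C=4, N_E=1, L=8
Step 2: N_Z=12, N_C=11, N_E=7, L=30
Step 3: N_Z=41, N_C=42, N_E=23, L=106


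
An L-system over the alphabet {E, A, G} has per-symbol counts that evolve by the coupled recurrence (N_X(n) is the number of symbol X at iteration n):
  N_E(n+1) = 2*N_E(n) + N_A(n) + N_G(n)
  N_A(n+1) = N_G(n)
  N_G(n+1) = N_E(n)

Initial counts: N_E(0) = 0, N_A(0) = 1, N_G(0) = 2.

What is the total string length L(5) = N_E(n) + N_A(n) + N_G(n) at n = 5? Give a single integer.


Answer: 193

Derivation:
Step 0: N_E=0, N_A=1, N_G=2, L=3
Step 1: N_E=3, N_A=2, N_G=0, L=5
Step 2: N_E=8, N_A=0, N_G=3, L=11
Step 3: N_E=19, N_A=3, N_G=8, L=30
Step 4: N_E=49, N_A=8, N_G=19, L=76
Step 5: N_E=125, N_A=19, N_G=49, L=193


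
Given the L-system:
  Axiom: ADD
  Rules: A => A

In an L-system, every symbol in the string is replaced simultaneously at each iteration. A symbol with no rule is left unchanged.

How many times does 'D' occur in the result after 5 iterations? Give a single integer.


Step 0: ADD  (2 'D')
Step 1: ADD  (2 'D')
Step 2: ADD  (2 'D')
Step 3: ADD  (2 'D')
Step 4: ADD  (2 'D')
Step 5: ADD  (2 'D')

Answer: 2


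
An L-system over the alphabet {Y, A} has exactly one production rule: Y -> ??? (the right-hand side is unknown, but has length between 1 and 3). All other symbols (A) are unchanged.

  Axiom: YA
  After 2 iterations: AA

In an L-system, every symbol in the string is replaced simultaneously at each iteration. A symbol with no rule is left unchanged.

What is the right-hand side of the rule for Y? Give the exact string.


Answer: A

Derivation:
Trying Y -> A:
  Step 0: YA
  Step 1: AA
  Step 2: AA
Matches the given result.


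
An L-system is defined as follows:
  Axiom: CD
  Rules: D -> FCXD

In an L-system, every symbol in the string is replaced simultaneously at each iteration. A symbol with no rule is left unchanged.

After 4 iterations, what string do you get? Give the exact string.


Answer: CFCXFCXFCXFCXD

Derivation:
Step 0: CD
Step 1: CFCXD
Step 2: CFCXFCXD
Step 3: CFCXFCXFCXD
Step 4: CFCXFCXFCXFCXD


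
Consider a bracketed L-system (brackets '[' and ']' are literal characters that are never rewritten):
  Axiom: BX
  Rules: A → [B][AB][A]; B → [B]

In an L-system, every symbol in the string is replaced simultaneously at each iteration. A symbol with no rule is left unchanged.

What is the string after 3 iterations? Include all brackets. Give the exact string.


Step 0: BX
Step 1: [B]X
Step 2: [[B]]X
Step 3: [[[B]]]X

Answer: [[[B]]]X


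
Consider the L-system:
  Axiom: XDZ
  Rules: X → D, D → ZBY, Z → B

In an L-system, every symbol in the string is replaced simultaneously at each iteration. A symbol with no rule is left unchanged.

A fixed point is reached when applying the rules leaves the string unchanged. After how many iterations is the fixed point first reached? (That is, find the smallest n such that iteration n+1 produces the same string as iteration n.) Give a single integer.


Answer: 3

Derivation:
Step 0: XDZ
Step 1: DZBYB
Step 2: ZBYBBYB
Step 3: BBYBBYB
Step 4: BBYBBYB  (unchanged — fixed point at step 3)


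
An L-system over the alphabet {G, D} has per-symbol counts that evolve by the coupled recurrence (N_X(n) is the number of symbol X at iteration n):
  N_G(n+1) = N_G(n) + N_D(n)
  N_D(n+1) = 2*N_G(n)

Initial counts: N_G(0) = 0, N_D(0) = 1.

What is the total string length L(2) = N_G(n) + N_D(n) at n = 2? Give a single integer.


Answer: 3

Derivation:
Step 0: N_G=0, N_D=1, L=1
Step 1: N_G=1, N_D=0, L=1
Step 2: N_G=1, N_D=2, L=3


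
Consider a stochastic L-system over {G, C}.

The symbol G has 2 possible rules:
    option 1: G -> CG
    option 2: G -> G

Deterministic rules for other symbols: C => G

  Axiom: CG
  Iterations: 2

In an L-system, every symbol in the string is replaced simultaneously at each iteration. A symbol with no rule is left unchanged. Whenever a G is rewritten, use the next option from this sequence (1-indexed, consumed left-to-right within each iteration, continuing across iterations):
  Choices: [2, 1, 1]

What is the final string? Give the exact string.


Step 0: CG
Step 1: GG  (used choices [2])
Step 2: CGCG  (used choices [1, 1])

Answer: CGCG


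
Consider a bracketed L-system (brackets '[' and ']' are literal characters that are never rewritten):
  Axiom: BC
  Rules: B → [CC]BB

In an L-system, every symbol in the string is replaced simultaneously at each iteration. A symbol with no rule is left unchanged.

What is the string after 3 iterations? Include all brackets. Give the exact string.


Answer: [CC][CC][CC]BB[CC]BB[CC][CC]BB[CC]BBC

Derivation:
Step 0: BC
Step 1: [CC]BBC
Step 2: [CC][CC]BB[CC]BBC
Step 3: [CC][CC][CC]BB[CC]BB[CC][CC]BB[CC]BBC


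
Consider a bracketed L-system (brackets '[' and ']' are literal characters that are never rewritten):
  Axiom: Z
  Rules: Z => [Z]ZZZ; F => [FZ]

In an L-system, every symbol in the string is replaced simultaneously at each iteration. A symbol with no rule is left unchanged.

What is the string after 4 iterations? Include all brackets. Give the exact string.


Step 0: Z
Step 1: [Z]ZZZ
Step 2: [[Z]ZZZ][Z]ZZZ[Z]ZZZ[Z]ZZZ
Step 3: [[[Z]ZZZ][Z]ZZZ[Z]ZZZ[Z]ZZZ][[Z]ZZZ][Z]ZZZ[Z]ZZZ[Z]ZZZ[[Z]ZZZ][Z]ZZZ[Z]ZZZ[Z]ZZZ[[Z]ZZZ][Z]ZZZ[Z]ZZZ[Z]ZZZ
Step 4: [[[[Z]ZZZ][Z]ZZZ[Z]ZZZ[Z]ZZZ][[Z]ZZZ][Z]ZZZ[Z]ZZZ[Z]ZZZ[[Z]ZZZ][Z]ZZZ[Z]ZZZ[Z]ZZZ[[Z]ZZZ][Z]ZZZ[Z]ZZZ[Z]ZZZ][[[Z]ZZZ][Z]ZZZ[Z]ZZZ[Z]ZZZ][[Z]ZZZ][Z]ZZZ[Z]ZZZ[Z]ZZZ[[Z]ZZZ][Z]ZZZ[Z]ZZZ[Z]ZZZ[[Z]ZZZ][Z]ZZZ[Z]ZZZ[Z]ZZZ[[[Z]ZZZ][Z]ZZZ[Z]ZZZ[Z]ZZZ][[Z]ZZZ][Z]ZZZ[Z]ZZZ[Z]ZZZ[[Z]ZZZ][Z]ZZZ[Z]ZZZ[Z]ZZZ[[Z]ZZZ][Z]ZZZ[Z]ZZZ[Z]ZZZ[[[Z]ZZZ][Z]ZZZ[Z]ZZZ[Z]ZZZ][[Z]ZZZ][Z]ZZZ[Z]ZZZ[Z]ZZZ[[Z]ZZZ][Z]ZZZ[Z]ZZZ[Z]ZZZ[[Z]ZZZ][Z]ZZZ[Z]ZZZ[Z]ZZZ

Answer: [[[[Z]ZZZ][Z]ZZZ[Z]ZZZ[Z]ZZZ][[Z]ZZZ][Z]ZZZ[Z]ZZZ[Z]ZZZ[[Z]ZZZ][Z]ZZZ[Z]ZZZ[Z]ZZZ[[Z]ZZZ][Z]ZZZ[Z]ZZZ[Z]ZZZ][[[Z]ZZZ][Z]ZZZ[Z]ZZZ[Z]ZZZ][[Z]ZZZ][Z]ZZZ[Z]ZZZ[Z]ZZZ[[Z]ZZZ][Z]ZZZ[Z]ZZZ[Z]ZZZ[[Z]ZZZ][Z]ZZZ[Z]ZZZ[Z]ZZZ[[[Z]ZZZ][Z]ZZZ[Z]ZZZ[Z]ZZZ][[Z]ZZZ][Z]ZZZ[Z]ZZZ[Z]ZZZ[[Z]ZZZ][Z]ZZZ[Z]ZZZ[Z]ZZZ[[Z]ZZZ][Z]ZZZ[Z]ZZZ[Z]ZZZ[[[Z]ZZZ][Z]ZZZ[Z]ZZZ[Z]ZZZ][[Z]ZZZ][Z]ZZZ[Z]ZZZ[Z]ZZZ[[Z]ZZZ][Z]ZZZ[Z]ZZZ[Z]ZZZ[[Z]ZZZ][Z]ZZZ[Z]ZZZ[Z]ZZZ


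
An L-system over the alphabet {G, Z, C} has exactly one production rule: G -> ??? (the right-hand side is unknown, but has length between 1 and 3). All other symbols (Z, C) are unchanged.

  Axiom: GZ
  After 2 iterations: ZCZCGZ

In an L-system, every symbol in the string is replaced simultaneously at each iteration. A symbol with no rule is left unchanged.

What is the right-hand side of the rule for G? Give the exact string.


Answer: ZCG

Derivation:
Trying G -> ZCG:
  Step 0: GZ
  Step 1: ZCGZ
  Step 2: ZCZCGZ
Matches the given result.


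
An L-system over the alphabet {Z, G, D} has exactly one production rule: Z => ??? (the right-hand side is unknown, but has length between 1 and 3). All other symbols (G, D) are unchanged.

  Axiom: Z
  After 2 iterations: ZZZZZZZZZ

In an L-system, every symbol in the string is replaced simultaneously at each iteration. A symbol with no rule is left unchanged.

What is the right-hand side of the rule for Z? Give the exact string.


Answer: ZZZ

Derivation:
Trying Z => ZZZ:
  Step 0: Z
  Step 1: ZZZ
  Step 2: ZZZZZZZZZ
Matches the given result.


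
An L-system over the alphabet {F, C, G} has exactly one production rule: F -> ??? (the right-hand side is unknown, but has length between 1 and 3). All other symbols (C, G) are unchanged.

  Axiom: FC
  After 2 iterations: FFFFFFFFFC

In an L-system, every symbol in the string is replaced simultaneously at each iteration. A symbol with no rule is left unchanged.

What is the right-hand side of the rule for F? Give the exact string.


Answer: FFF

Derivation:
Trying F -> FFF:
  Step 0: FC
  Step 1: FFFC
  Step 2: FFFFFFFFFC
Matches the given result.


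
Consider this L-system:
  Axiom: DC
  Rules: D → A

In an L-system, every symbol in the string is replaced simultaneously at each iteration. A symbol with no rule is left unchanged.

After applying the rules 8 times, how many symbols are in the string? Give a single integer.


Step 0: length = 2
Step 1: length = 2
Step 2: length = 2
Step 3: length = 2
Step 4: length = 2
Step 5: length = 2
Step 6: length = 2
Step 7: length = 2
Step 8: length = 2

Answer: 2


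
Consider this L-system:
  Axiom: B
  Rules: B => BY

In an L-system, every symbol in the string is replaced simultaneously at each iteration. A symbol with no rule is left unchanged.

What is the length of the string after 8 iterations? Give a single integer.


Step 0: length = 1
Step 1: length = 2
Step 2: length = 3
Step 3: length = 4
Step 4: length = 5
Step 5: length = 6
Step 6: length = 7
Step 7: length = 8
Step 8: length = 9

Answer: 9


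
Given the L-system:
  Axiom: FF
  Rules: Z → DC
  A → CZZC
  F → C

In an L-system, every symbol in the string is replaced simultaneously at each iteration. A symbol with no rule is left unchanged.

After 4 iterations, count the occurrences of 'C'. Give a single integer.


Answer: 2

Derivation:
Step 0: FF  (0 'C')
Step 1: CC  (2 'C')
Step 2: CC  (2 'C')
Step 3: CC  (2 'C')
Step 4: CC  (2 'C')


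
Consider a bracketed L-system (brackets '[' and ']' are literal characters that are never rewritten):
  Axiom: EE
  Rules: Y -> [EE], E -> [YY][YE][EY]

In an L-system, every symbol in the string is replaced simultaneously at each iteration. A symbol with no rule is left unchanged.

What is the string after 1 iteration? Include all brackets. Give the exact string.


Answer: [YY][YE][EY][YY][YE][EY]

Derivation:
Step 0: EE
Step 1: [YY][YE][EY][YY][YE][EY]


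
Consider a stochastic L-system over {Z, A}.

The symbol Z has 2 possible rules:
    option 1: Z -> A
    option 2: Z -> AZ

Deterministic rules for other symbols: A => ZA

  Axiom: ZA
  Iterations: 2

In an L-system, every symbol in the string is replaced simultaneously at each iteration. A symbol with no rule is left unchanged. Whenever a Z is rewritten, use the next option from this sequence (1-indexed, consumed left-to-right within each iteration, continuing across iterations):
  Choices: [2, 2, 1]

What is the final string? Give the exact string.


Answer: ZAAZAZA

Derivation:
Step 0: ZA
Step 1: AZZA  (used choices [2])
Step 2: ZAAZAZA  (used choices [2, 1])


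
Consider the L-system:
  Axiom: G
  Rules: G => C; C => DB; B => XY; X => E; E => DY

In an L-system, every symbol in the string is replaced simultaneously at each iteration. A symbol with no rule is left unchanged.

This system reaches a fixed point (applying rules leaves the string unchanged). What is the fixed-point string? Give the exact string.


Answer: DDYY

Derivation:
Step 0: G
Step 1: C
Step 2: DB
Step 3: DXY
Step 4: DEY
Step 5: DDYY
Step 6: DDYY  (unchanged — fixed point at step 5)


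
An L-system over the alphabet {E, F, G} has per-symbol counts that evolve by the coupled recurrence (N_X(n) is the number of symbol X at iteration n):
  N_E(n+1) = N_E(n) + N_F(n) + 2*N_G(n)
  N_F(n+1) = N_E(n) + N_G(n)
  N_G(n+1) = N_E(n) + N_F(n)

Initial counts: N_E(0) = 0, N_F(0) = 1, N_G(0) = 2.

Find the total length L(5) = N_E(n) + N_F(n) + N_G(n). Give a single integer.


Answer: 448

Derivation:
Step 0: N_E=0, N_F=1, N_G=2, L=3
Step 1: N_E=5, N_F=2, N_G=1, L=8
Step 2: N_E=9, N_F=6, N_G=7, L=22
Step 3: N_E=29, N_F=16, N_G=15, L=60
Step 4: N_E=75, N_F=44, N_G=45, L=164
Step 5: N_E=209, N_F=120, N_G=119, L=448


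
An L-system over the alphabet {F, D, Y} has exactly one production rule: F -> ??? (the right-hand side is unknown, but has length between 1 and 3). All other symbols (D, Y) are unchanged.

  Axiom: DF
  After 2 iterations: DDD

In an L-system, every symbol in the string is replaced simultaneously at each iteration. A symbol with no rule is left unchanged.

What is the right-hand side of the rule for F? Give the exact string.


Trying F -> DD:
  Step 0: DF
  Step 1: DDD
  Step 2: DDD
Matches the given result.

Answer: DD


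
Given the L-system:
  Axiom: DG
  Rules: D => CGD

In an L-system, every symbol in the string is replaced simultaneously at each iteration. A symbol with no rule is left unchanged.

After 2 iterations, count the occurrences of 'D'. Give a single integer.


Answer: 1

Derivation:
Step 0: DG  (1 'D')
Step 1: CGDG  (1 'D')
Step 2: CGCGDG  (1 'D')


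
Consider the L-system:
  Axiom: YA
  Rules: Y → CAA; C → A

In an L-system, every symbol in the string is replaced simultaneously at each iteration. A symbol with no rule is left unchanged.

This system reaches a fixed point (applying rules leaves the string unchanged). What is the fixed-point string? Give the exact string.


Step 0: YA
Step 1: CAAA
Step 2: AAAA
Step 3: AAAA  (unchanged — fixed point at step 2)

Answer: AAAA


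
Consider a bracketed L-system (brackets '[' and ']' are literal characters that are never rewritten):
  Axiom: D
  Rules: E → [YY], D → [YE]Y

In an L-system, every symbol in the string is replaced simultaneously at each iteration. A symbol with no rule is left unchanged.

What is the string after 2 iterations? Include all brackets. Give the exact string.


Step 0: D
Step 1: [YE]Y
Step 2: [Y[YY]]Y

Answer: [Y[YY]]Y


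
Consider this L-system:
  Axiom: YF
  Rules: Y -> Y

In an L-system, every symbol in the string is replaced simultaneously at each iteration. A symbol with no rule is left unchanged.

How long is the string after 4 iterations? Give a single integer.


Step 0: length = 2
Step 1: length = 2
Step 2: length = 2
Step 3: length = 2
Step 4: length = 2

Answer: 2


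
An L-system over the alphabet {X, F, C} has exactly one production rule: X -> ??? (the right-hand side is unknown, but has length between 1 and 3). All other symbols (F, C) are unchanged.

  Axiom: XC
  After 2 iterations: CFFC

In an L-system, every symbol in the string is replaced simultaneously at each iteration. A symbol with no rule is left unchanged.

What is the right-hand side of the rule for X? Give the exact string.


Answer: CFF

Derivation:
Trying X -> CFF:
  Step 0: XC
  Step 1: CFFC
  Step 2: CFFC
Matches the given result.


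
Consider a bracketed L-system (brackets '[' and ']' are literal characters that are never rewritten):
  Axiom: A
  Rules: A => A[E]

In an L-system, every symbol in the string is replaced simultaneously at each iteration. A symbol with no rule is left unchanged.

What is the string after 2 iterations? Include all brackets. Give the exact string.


Answer: A[E][E]

Derivation:
Step 0: A
Step 1: A[E]
Step 2: A[E][E]


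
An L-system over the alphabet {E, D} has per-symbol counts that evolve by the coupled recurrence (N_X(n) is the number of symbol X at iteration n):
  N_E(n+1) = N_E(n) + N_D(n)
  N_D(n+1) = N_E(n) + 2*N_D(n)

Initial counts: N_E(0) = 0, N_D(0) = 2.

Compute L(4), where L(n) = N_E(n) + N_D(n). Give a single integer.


Answer: 110

Derivation:
Step 0: N_E=0, N_D=2, L=2
Step 1: N_E=2, N_D=4, L=6
Step 2: N_E=6, N_D=10, L=16
Step 3: N_E=16, N_D=26, L=42
Step 4: N_E=42, N_D=68, L=110


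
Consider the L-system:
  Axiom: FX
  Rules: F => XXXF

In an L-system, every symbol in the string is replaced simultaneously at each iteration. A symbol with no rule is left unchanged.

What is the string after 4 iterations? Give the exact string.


Answer: XXXXXXXXXXXXFX

Derivation:
Step 0: FX
Step 1: XXXFX
Step 2: XXXXXXFX
Step 3: XXXXXXXXXFX
Step 4: XXXXXXXXXXXXFX


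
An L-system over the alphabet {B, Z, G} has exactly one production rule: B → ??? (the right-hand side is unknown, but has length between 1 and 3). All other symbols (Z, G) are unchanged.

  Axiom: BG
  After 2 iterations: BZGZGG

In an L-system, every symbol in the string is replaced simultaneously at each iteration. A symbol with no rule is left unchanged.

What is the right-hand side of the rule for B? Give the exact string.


Answer: BZG

Derivation:
Trying B → BZG:
  Step 0: BG
  Step 1: BZGG
  Step 2: BZGZGG
Matches the given result.


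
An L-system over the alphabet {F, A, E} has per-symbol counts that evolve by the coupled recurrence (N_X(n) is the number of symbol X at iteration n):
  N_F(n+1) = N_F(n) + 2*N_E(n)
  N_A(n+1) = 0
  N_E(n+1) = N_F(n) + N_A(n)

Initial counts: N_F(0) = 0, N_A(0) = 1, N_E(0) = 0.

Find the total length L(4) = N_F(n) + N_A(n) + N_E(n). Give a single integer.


Answer: 8

Derivation:
Step 0: N_F=0, N_A=1, N_E=0, L=1
Step 1: N_F=0, N_A=0, N_E=1, L=1
Step 2: N_F=2, N_A=0, N_E=0, L=2
Step 3: N_F=2, N_A=0, N_E=2, L=4
Step 4: N_F=6, N_A=0, N_E=2, L=8


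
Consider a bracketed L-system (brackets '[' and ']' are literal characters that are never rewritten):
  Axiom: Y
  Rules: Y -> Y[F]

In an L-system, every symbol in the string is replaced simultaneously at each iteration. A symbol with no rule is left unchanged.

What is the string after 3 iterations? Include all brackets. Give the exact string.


Answer: Y[F][F][F]

Derivation:
Step 0: Y
Step 1: Y[F]
Step 2: Y[F][F]
Step 3: Y[F][F][F]


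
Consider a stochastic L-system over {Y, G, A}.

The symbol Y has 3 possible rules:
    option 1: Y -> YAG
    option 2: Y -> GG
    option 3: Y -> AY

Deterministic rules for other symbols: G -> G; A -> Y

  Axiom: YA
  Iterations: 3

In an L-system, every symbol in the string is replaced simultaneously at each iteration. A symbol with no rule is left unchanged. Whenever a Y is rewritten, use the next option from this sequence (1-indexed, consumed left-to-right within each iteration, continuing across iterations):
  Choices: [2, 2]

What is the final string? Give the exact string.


Step 0: YA
Step 1: GGY  (used choices [2])
Step 2: GGGG  (used choices [2])
Step 3: GGGG  (used choices [])

Answer: GGGG


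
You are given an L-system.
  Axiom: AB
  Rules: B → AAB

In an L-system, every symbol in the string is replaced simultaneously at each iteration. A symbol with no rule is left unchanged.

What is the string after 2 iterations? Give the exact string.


Answer: AAAAAB

Derivation:
Step 0: AB
Step 1: AAAB
Step 2: AAAAAB


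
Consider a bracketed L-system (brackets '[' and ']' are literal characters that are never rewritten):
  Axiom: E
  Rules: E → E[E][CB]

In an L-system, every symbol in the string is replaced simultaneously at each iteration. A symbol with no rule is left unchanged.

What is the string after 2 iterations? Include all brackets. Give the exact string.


Step 0: E
Step 1: E[E][CB]
Step 2: E[E][CB][E[E][CB]][CB]

Answer: E[E][CB][E[E][CB]][CB]


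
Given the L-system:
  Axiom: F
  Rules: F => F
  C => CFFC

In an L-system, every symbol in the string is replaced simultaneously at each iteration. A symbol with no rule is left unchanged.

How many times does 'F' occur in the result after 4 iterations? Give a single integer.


Answer: 1

Derivation:
Step 0: F  (1 'F')
Step 1: F  (1 'F')
Step 2: F  (1 'F')
Step 3: F  (1 'F')
Step 4: F  (1 'F')


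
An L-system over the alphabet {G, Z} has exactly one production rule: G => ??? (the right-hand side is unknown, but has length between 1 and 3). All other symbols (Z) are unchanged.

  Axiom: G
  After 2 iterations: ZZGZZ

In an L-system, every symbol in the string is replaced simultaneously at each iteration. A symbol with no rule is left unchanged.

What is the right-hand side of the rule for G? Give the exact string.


Trying G => ZGZ:
  Step 0: G
  Step 1: ZGZ
  Step 2: ZZGZZ
Matches the given result.

Answer: ZGZ


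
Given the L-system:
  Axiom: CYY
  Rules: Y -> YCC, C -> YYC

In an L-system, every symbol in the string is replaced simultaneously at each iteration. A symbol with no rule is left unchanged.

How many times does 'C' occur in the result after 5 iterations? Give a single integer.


Answer: 365

Derivation:
Step 0: CYY  (1 'C')
Step 1: YYCYCCYCC  (5 'C')
Step 2: YCCYCCYYCYCCYYCYYCYCCYYCYYC  (13 'C')
Step 3: YCCYYCYYCYCCYYCYYCYCCYCCYYCYCCYYCYYCYCCYCCYYCYCCYCCYYCYCCYYCYYCYCCYCCYYCYCCYCCYYC  (41 'C')
Step 4: YCCYYCYYCYCCYCCYYCYCCYCCYYCYCCYYCYYCYCCYCCYYCYCCYCCYYCYCCYYCYYCYCCYYCYYCYCCYCCYYCYCCYYCYYCYCCYCCYYCYCCYCCYYCYCCYYCYYCYCCYYCYYCYCCYCCYYCYCCYYCYYCYCCYYCYYCYCCYCCYYCYCCYYCYYCYCCYCCYYCYCCYCCYYCYCCYYCYYCYCCYYCYYCYCCYCCYYCYCCYYCYYCYCCYYCYYCYCCYCCYYC  (121 'C')
Step 5: YCCYYCYYCYCCYCCYYCYCCYCCYYCYCCYYCYYCYCCYYCYYCYCCYCCYYCYCCYYCYYCYCCYYCYYCYCCYCCYYCYCCYYCYYCYCCYCCYYCYCCYCCYYCYCCYYCYYCYCCYYCYYCYCCYCCYYCYCCYYCYYCYCCYYCYYCYCCYCCYYCYCCYYCYYCYCCYCCYYCYCCYCCYYCYCCYYCYYCYCCYCCYYCYCCYCCYYCYCCYYCYYCYCCYYCYYCYCCYCCYYCYCCYYCYYCYCCYCCYYCYCCYCCYYCYCCYYCYYCYCCYYCYYCYCCYCCYYCYCCYYCYYCYCCYYCYYCYCCYCCYYCYCCYYCYYCYCCYCCYYCYCCYCCYYCYCCYYCYYCYCCYCCYYCYCCYCCYYCYCCYYCYYCYCCYYCYYCYCCYCCYYCYCCYYCYYCYCCYCCYYCYCCYCCYYCYCCYYCYYCYCCYCCYYCYCCYCCYYCYCCYYCYYCYCCYYCYYCYCCYCCYYCYCCYYCYYCYCCYCCYYCYCCYCCYYCYCCYYCYYCYCCYYCYYCYCCYCCYYCYCCYYCYYCYCCYYCYYCYCCYCCYYCYCCYYCYYCYCCYCCYYCYCCYCCYYCYCCYYCYYCYCCYCCYYCYCCYCCYYCYCCYYCYYCYCCYYCYYCYCCYCCYYCYCCYYCYYCYCCYCCYYCYCCYCCYYCYCCYYCYYCYCCYCCYYCYCCYCCYYCYCCYYCYYCYCCYYCYYCYCCYCCYYC  (365 'C')


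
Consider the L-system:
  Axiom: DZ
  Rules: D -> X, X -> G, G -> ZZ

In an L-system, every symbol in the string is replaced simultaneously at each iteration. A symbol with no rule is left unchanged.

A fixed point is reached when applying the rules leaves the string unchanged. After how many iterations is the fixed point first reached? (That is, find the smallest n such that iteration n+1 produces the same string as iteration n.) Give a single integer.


Answer: 3

Derivation:
Step 0: DZ
Step 1: XZ
Step 2: GZ
Step 3: ZZZ
Step 4: ZZZ  (unchanged — fixed point at step 3)


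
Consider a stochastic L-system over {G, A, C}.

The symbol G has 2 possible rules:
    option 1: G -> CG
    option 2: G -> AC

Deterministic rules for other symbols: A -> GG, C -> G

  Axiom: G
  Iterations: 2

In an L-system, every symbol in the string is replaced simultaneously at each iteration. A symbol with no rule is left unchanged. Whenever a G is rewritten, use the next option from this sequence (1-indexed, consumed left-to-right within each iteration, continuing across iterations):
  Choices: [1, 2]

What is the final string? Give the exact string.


Answer: GAC

Derivation:
Step 0: G
Step 1: CG  (used choices [1])
Step 2: GAC  (used choices [2])


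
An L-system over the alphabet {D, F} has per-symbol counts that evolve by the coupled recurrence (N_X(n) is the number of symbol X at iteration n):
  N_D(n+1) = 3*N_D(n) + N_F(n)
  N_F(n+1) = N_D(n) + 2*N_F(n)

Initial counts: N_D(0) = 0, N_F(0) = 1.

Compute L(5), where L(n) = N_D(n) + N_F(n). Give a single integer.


Step 0: N_D=0, N_F=1, L=1
Step 1: N_D=1, N_F=2, L=3
Step 2: N_D=5, N_F=5, L=10
Step 3: N_D=20, N_F=15, L=35
Step 4: N_D=75, N_F=50, L=125
Step 5: N_D=275, N_F=175, L=450

Answer: 450


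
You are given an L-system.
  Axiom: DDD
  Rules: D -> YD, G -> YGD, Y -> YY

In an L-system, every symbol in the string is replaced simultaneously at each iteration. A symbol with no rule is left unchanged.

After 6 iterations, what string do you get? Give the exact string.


Answer: YYYYYYYYYYYYYYYYYYYYYYYYYYYYYYYYYYYYYYYYYYYYYYYYYYYYYYYYYYYYYYYDYYYYYYYYYYYYYYYYYYYYYYYYYYYYYYYYYYYYYYYYYYYYYYYYYYYYYYYYYYYYYYYDYYYYYYYYYYYYYYYYYYYYYYYYYYYYYYYYYYYYYYYYYYYYYYYYYYYYYYYYYYYYYYYD

Derivation:
Step 0: DDD
Step 1: YDYDYD
Step 2: YYYDYYYDYYYD
Step 3: YYYYYYYDYYYYYYYDYYYYYYYD
Step 4: YYYYYYYYYYYYYYYDYYYYYYYYYYYYYYYDYYYYYYYYYYYYYYYD
Step 5: YYYYYYYYYYYYYYYYYYYYYYYYYYYYYYYDYYYYYYYYYYYYYYYYYYYYYYYYYYYYYYYDYYYYYYYYYYYYYYYYYYYYYYYYYYYYYYYD
Step 6: YYYYYYYYYYYYYYYYYYYYYYYYYYYYYYYYYYYYYYYYYYYYYYYYYYYYYYYYYYYYYYYDYYYYYYYYYYYYYYYYYYYYYYYYYYYYYYYYYYYYYYYYYYYYYYYYYYYYYYYYYYYYYYYDYYYYYYYYYYYYYYYYYYYYYYYYYYYYYYYYYYYYYYYYYYYYYYYYYYYYYYYYYYYYYYYD


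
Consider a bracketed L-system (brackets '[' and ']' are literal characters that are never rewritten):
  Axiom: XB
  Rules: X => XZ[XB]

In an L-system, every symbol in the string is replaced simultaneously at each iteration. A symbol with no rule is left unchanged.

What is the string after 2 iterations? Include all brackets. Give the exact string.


Answer: XZ[XB]Z[XZ[XB]B]B

Derivation:
Step 0: XB
Step 1: XZ[XB]B
Step 2: XZ[XB]Z[XZ[XB]B]B


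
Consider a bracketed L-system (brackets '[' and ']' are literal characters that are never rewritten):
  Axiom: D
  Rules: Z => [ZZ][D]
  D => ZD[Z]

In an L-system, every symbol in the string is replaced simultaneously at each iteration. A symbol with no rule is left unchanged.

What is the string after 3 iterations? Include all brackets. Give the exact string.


Step 0: D
Step 1: ZD[Z]
Step 2: [ZZ][D]ZD[Z][[ZZ][D]]
Step 3: [[ZZ][D][ZZ][D]][ZD[Z]][ZZ][D]ZD[Z][[ZZ][D]][[[ZZ][D][ZZ][D]][ZD[Z]]]

Answer: [[ZZ][D][ZZ][D]][ZD[Z]][ZZ][D]ZD[Z][[ZZ][D]][[[ZZ][D][ZZ][D]][ZD[Z]]]


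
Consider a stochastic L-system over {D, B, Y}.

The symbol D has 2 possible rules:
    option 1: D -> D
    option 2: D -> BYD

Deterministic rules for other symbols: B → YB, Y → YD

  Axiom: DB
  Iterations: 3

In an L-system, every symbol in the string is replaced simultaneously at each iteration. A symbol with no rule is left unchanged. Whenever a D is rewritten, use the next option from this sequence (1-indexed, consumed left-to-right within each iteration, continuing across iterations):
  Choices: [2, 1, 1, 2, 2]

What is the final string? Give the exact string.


Step 0: DB
Step 1: BYDYB  (used choices [2])
Step 2: YBYDDYDYB  (used choices [1])
Step 3: YDYBYDDBYDYDBYDYDYB  (used choices [1, 2, 2])

Answer: YDYBYDDBYDYDBYDYDYB


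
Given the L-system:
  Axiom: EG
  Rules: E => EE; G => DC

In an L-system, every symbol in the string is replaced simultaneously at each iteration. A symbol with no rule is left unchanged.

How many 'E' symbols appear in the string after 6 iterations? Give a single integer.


Answer: 64

Derivation:
Step 0: EG  (1 'E')
Step 1: EEDC  (2 'E')
Step 2: EEEEDC  (4 'E')
Step 3: EEEEEEEEDC  (8 'E')
Step 4: EEEEEEEEEEEEEEEEDC  (16 'E')
Step 5: EEEEEEEEEEEEEEEEEEEEEEEEEEEEEEEEDC  (32 'E')
Step 6: EEEEEEEEEEEEEEEEEEEEEEEEEEEEEEEEEEEEEEEEEEEEEEEEEEEEEEEEEEEEEEEEDC  (64 'E')


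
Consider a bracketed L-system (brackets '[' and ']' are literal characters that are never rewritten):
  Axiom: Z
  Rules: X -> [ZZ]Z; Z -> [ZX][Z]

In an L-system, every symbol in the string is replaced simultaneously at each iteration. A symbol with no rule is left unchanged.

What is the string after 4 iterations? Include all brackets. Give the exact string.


Step 0: Z
Step 1: [ZX][Z]
Step 2: [[ZX][Z][ZZ]Z][[ZX][Z]]
Step 3: [[[ZX][Z][ZZ]Z][[ZX][Z]][[ZX][Z][ZX][Z]][ZX][Z]][[[ZX][Z][ZZ]Z][[ZX][Z]]]
Step 4: [[[[ZX][Z][ZZ]Z][[ZX][Z]][[ZX][Z][ZX][Z]][ZX][Z]][[[ZX][Z][ZZ]Z][[ZX][Z]]][[[ZX][Z][ZZ]Z][[ZX][Z]][[ZX][Z][ZZ]Z][[ZX][Z]]][[ZX][Z][ZZ]Z][[ZX][Z]]][[[[ZX][Z][ZZ]Z][[ZX][Z]][[ZX][Z][ZX][Z]][ZX][Z]][[[ZX][Z][ZZ]Z][[ZX][Z]]]]

Answer: [[[[ZX][Z][ZZ]Z][[ZX][Z]][[ZX][Z][ZX][Z]][ZX][Z]][[[ZX][Z][ZZ]Z][[ZX][Z]]][[[ZX][Z][ZZ]Z][[ZX][Z]][[ZX][Z][ZZ]Z][[ZX][Z]]][[ZX][Z][ZZ]Z][[ZX][Z]]][[[[ZX][Z][ZZ]Z][[ZX][Z]][[ZX][Z][ZX][Z]][ZX][Z]][[[ZX][Z][ZZ]Z][[ZX][Z]]]]


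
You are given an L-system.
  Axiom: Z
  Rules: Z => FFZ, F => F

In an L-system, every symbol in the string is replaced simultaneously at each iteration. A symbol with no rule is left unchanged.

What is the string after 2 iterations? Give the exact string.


Answer: FFFFZ

Derivation:
Step 0: Z
Step 1: FFZ
Step 2: FFFFZ


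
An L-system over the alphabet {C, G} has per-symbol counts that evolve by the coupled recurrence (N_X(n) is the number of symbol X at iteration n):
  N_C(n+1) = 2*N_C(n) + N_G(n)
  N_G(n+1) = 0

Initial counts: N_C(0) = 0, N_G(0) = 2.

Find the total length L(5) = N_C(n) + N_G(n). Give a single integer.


Answer: 32

Derivation:
Step 0: N_C=0, N_G=2, L=2
Step 1: N_C=2, N_G=0, L=2
Step 2: N_C=4, N_G=0, L=4
Step 3: N_C=8, N_G=0, L=8
Step 4: N_C=16, N_G=0, L=16
Step 5: N_C=32, N_G=0, L=32


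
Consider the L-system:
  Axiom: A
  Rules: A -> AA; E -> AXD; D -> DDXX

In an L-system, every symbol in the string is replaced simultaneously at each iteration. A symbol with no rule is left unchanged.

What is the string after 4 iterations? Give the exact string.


Step 0: A
Step 1: AA
Step 2: AAAA
Step 3: AAAAAAAA
Step 4: AAAAAAAAAAAAAAAA

Answer: AAAAAAAAAAAAAAAA


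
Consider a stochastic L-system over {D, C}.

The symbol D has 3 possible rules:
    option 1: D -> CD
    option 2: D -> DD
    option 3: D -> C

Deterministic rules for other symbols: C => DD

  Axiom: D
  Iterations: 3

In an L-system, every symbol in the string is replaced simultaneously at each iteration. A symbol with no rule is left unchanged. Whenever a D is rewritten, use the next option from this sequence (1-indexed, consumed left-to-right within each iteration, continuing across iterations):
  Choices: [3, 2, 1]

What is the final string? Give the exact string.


Answer: DDCD

Derivation:
Step 0: D
Step 1: C  (used choices [3])
Step 2: DD  (used choices [])
Step 3: DDCD  (used choices [2, 1])
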